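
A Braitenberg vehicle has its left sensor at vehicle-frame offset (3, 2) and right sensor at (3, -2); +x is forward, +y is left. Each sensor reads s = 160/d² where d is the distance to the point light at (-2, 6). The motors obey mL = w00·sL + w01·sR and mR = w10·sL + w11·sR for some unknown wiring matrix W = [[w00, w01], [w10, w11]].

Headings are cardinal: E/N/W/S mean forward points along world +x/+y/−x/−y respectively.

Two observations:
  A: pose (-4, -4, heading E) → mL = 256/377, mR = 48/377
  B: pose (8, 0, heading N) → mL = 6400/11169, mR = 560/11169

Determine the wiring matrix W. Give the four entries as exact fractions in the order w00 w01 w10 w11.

1/2 -1/2 1/2 -1

obs A: pose=(-4,-4,E) → sL=32/13, sR=32/29, mL=256/377, mR=48/377
obs B: pose=(8,0,N) → sL=160/73, sR=160/153, mL=6400/11169, mR=560/11169
sensor matrix S = [[32/13, 32/29], [160/73, 160/153]]; det S = 655360/4210713
solve [mL_A; mL_B] = S·[w00; w01] and [mR_A; mR_B] = S·[w10; w11]:
  w00 = 1/2, w01 = -1/2, w10 = 1/2, w11 = -1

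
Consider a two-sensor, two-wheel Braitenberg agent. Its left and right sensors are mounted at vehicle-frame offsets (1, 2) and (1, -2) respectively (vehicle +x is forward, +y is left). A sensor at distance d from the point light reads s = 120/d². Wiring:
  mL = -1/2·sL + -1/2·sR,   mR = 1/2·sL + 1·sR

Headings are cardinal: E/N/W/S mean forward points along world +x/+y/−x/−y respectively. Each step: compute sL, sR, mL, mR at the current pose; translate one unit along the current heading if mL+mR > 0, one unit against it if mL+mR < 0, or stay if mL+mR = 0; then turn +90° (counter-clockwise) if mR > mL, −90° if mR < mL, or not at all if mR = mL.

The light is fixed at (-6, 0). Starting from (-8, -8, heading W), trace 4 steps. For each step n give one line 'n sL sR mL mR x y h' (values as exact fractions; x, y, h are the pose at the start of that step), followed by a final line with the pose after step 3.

n=0: pose=(-8,-8,W); sL=120/109, sR=8/3; mL=-616/327, mR=1052/327; mL+mR=4/3 → advance +1; mR−mL=556/109 → turn +1·90°
n=1: pose=(-9,-8,S); sL=60/41, sR=60/53; mL=-2820/2173, mR=4050/2173; mL+mR=30/53 → advance +1; mR−mL=6870/2173 → turn +1·90°
n=2: pose=(-9,-9,E); sL=120/53, sR=24/25; mL=-2136/1325, mR=2772/1325; mL+mR=12/25 → advance +1; mR−mL=4908/1325 → turn +1·90°
n=3: pose=(-8,-9,N); sL=3/2, sR=15/8; mL=-27/16, mR=21/8; mL+mR=15/16 → advance +1; mR−mL=69/16 → turn +1·90°

0 120/109 8/3 -616/327 1052/327 -8 -8 W
1 60/41 60/53 -2820/2173 4050/2173 -9 -8 S
2 120/53 24/25 -2136/1325 2772/1325 -9 -9 E
3 3/2 15/8 -27/16 21/8 -8 -9 N
final -8 -8 W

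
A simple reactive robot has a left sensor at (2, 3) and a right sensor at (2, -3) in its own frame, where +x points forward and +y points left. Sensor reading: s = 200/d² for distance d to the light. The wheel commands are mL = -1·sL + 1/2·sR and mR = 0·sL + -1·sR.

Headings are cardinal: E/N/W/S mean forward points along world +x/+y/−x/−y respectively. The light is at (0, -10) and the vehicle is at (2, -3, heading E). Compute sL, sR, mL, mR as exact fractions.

left sensor world pos  = (4, 0); dL² = 116
right sensor world pos = (4, -6); dR² = 32
sL = 200/116 = 50/29
sR = 200/32 = 25/4
mL = -1·sL + 1/2·sR = 325/232
mR = 0·sL + -1·sR = -25/4

50/29 25/4 325/232 -25/4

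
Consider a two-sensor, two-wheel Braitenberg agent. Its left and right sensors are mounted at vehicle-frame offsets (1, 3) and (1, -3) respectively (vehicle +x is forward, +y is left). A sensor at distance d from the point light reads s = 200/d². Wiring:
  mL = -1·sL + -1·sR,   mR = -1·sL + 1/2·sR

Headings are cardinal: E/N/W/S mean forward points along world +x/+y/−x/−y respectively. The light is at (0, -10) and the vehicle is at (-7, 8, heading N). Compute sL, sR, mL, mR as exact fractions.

200/461 200/377 -167600/173797 -29300/173797

left sensor world pos  = (-10, 9); dL² = 461
right sensor world pos = (-4, 9); dR² = 377
sL = 200/461 = 200/461
sR = 200/377 = 200/377
mL = -1·sL + -1·sR = -167600/173797
mR = -1·sL + 1/2·sR = -29300/173797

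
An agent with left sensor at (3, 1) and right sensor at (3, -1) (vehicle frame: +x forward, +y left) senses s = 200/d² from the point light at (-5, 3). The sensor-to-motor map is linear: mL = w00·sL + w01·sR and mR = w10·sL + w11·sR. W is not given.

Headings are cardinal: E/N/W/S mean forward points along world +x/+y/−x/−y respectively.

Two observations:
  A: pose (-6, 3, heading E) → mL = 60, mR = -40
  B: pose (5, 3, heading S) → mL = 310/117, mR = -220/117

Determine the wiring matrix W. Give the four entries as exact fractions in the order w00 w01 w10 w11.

1 1/2 -1/2 -1/2

obs A: pose=(-6,3,E) → sL=40, sR=40, mL=60, mR=-40
obs B: pose=(5,3,S) → sL=20/13, sR=20/9, mL=310/117, mR=-220/117
sensor matrix S = [[40, 40], [20/13, 20/9]]; det S = 3200/117
solve [mL_A; mL_B] = S·[w00; w01] and [mR_A; mR_B] = S·[w10; w11]:
  w00 = 1, w01 = 1/2, w10 = -1/2, w11 = -1/2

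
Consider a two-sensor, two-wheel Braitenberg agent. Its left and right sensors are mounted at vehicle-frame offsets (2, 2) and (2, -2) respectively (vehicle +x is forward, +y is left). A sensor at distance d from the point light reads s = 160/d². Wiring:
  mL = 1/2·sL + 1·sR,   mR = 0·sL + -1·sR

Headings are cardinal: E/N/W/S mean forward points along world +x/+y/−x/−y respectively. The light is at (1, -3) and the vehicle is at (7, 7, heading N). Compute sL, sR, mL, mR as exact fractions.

1 10/13 33/26 -10/13

left sensor world pos  = (5, 9); dL² = 160
right sensor world pos = (9, 9); dR² = 208
sL = 160/160 = 1
sR = 160/208 = 10/13
mL = 1/2·sL + 1·sR = 33/26
mR = 0·sL + -1·sR = -10/13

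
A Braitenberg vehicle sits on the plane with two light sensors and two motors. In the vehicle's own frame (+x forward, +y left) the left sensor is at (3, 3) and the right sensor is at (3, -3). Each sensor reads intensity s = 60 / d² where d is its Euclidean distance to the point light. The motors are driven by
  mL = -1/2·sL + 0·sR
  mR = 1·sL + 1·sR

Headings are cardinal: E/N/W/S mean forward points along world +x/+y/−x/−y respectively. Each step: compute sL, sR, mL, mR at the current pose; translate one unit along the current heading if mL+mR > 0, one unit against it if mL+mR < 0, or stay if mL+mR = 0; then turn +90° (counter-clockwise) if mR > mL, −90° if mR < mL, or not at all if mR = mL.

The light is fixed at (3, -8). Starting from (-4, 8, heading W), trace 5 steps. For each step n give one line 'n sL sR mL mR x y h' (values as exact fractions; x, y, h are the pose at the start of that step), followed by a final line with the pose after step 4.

0 60/269 60/461 -30/269 43800/124009 -4 8 W
1 30/97 6/29 -15/97 1452/2813 -5 8 S
2 60/349 60/169 -30/349 31080/58981 -5 7 E
3 15/106 3/17 -15/212 573/1802 -4 7 N
4 60/269 60/461 -30/269 43800/124009 -4 8 W
final -5 8 S

n=0: pose=(-4,8,W); sL=60/269, sR=60/461; mL=-30/269, mR=43800/124009; mL+mR=29970/124009 → advance +1; mR−mL=57630/124009 → turn +1·90°
n=1: pose=(-5,8,S); sL=30/97, sR=6/29; mL=-15/97, mR=1452/2813; mL+mR=1017/2813 → advance +1; mR−mL=1887/2813 → turn +1·90°
n=2: pose=(-5,7,E); sL=60/349, sR=60/169; mL=-30/349, mR=31080/58981; mL+mR=26010/58981 → advance +1; mR−mL=36150/58981 → turn +1·90°
n=3: pose=(-4,7,N); sL=15/106, sR=3/17; mL=-15/212, mR=573/1802; mL+mR=891/3604 → advance +1; mR−mL=1401/3604 → turn +1·90°
n=4: pose=(-4,8,W); sL=60/269, sR=60/461; mL=-30/269, mR=43800/124009; mL+mR=29970/124009 → advance +1; mR−mL=57630/124009 → turn +1·90°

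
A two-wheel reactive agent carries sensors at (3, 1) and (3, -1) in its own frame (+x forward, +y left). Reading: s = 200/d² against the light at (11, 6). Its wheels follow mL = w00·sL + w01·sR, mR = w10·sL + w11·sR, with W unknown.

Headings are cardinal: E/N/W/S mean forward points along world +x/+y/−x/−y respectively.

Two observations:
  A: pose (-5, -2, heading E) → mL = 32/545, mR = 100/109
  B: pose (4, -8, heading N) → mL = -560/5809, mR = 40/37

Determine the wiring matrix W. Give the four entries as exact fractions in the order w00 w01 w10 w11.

obs A: pose=(-5,-2,E) → sL=100/109, sR=4/5, mL=32/545, mR=100/109
obs B: pose=(4,-8,N) → sL=40/37, sR=200/157, mL=-560/5809, mR=40/37
sensor matrix S = [[100/109, 4/5], [40/37, 200/157]]; det S = 192384/633181
solve [mL_A; mL_B] = S·[w00; w01] and [mR_A; mR_B] = S·[w10; w11]:
  w00 = 1/2, w01 = -1/2, w10 = 1, w11 = 0

1/2 -1/2 1 0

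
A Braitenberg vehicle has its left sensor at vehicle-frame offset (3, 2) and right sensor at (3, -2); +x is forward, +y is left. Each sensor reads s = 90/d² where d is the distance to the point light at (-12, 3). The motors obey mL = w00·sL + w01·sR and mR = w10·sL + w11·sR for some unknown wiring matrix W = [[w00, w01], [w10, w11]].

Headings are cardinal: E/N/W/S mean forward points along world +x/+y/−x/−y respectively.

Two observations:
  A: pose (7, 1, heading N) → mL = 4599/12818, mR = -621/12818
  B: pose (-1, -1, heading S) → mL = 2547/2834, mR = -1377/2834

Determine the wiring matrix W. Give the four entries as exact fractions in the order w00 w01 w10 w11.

1/2 1 1/2 -1

obs A: pose=(7,1,N) → sL=9/29, sR=45/221, mL=4599/12818, mR=-621/12818
obs B: pose=(-1,-1,S) → sL=45/109, sR=9/13, mL=2547/2834, mR=-1377/2834
sensor matrix S = [[9/29, 45/221], [45/109, 9/13]]; det S = 91368/698581
solve [mL_A; mL_B] = S·[w00; w01] and [mR_A; mR_B] = S·[w10; w11]:
  w00 = 1/2, w01 = 1, w10 = 1/2, w11 = -1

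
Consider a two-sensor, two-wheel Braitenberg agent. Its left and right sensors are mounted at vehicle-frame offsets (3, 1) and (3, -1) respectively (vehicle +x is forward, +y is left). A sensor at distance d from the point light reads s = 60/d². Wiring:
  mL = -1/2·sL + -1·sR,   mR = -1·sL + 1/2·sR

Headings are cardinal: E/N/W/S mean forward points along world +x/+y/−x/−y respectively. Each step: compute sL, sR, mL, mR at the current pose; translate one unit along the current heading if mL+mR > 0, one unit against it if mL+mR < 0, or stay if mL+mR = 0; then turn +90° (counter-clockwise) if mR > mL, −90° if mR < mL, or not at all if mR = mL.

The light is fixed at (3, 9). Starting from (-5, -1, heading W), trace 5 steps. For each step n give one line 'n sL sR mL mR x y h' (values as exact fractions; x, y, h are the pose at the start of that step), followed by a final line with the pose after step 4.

0 30/121 30/101 -5145/12221 -1215/12221 -5 -1 W
1 12/41 60/233 -3858/9553 -1566/9553 -4 -1 S
2 3/4 15/29 -207/232 -57/116 -4 0 E
3 20/39 12/17 -638/663 -106/663 -5 0 N
4 30/121 30/101 -5145/12221 -1215/12221 -5 -1 W
final -4 -1 S

n=0: pose=(-5,-1,W); sL=30/121, sR=30/101; mL=-5145/12221, mR=-1215/12221; mL+mR=-6360/12221 → advance -1; mR−mL=3930/12221 → turn +1·90°
n=1: pose=(-4,-1,S); sL=12/41, sR=60/233; mL=-3858/9553, mR=-1566/9553; mL+mR=-5424/9553 → advance -1; mR−mL=2292/9553 → turn +1·90°
n=2: pose=(-4,0,E); sL=3/4, sR=15/29; mL=-207/232, mR=-57/116; mL+mR=-321/232 → advance -1; mR−mL=93/232 → turn +1·90°
n=3: pose=(-5,0,N); sL=20/39, sR=12/17; mL=-638/663, mR=-106/663; mL+mR=-248/221 → advance -1; mR−mL=532/663 → turn +1·90°
n=4: pose=(-5,-1,W); sL=30/121, sR=30/101; mL=-5145/12221, mR=-1215/12221; mL+mR=-6360/12221 → advance -1; mR−mL=3930/12221 → turn +1·90°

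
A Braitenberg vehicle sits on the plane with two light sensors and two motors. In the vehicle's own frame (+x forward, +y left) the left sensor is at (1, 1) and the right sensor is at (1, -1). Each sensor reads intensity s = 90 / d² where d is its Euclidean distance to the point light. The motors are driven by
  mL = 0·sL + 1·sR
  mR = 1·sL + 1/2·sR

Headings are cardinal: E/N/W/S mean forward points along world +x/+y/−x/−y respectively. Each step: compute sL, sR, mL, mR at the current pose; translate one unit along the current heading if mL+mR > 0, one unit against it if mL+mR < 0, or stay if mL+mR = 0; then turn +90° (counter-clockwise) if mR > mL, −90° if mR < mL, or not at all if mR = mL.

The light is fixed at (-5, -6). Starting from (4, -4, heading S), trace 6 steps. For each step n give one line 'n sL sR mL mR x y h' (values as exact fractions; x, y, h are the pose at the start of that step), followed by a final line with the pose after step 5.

0 90/101 18/13 18/13 2079/1313 4 -4 S
1 45/52 9/10 9/10 171/130 4 -5 E
2 18/17 18/25 18/25 603/425 5 -5 N
3 45/41 1 1 131/82 5 -4 W
4 90/101 18/13 18/13 2079/1313 4 -4 S
5 45/52 9/10 9/10 171/130 4 -5 E
final 5 -5 N

n=0: pose=(4,-4,S); sL=90/101, sR=18/13; mL=18/13, mR=2079/1313; mL+mR=3897/1313 → advance +1; mR−mL=261/1313 → turn +1·90°
n=1: pose=(4,-5,E); sL=45/52, sR=9/10; mL=9/10, mR=171/130; mL+mR=144/65 → advance +1; mR−mL=27/65 → turn +1·90°
n=2: pose=(5,-5,N); sL=18/17, sR=18/25; mL=18/25, mR=603/425; mL+mR=909/425 → advance +1; mR−mL=297/425 → turn +1·90°
n=3: pose=(5,-4,W); sL=45/41, sR=1; mL=1, mR=131/82; mL+mR=213/82 → advance +1; mR−mL=49/82 → turn +1·90°
n=4: pose=(4,-4,S); sL=90/101, sR=18/13; mL=18/13, mR=2079/1313; mL+mR=3897/1313 → advance +1; mR−mL=261/1313 → turn +1·90°
n=5: pose=(4,-5,E); sL=45/52, sR=9/10; mL=9/10, mR=171/130; mL+mR=144/65 → advance +1; mR−mL=27/65 → turn +1·90°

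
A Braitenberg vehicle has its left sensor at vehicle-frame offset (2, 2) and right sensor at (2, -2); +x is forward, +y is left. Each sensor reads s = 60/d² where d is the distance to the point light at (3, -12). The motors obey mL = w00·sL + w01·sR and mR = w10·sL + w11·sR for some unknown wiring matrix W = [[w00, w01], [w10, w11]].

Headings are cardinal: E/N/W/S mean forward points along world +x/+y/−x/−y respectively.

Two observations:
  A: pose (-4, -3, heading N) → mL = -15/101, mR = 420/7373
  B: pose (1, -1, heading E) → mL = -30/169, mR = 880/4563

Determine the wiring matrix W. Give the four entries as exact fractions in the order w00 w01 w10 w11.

obs A: pose=(-4,-3,N) → sL=30/101, sR=30/73, mL=-15/101, mR=420/7373
obs B: pose=(1,-1,E) → sL=60/169, sR=20/27, mL=-30/169, mR=880/4563
sensor matrix S = [[30/101, 30/73], [60/169, 20/27]]; det S = 831200/11214333
solve [mL_A; mL_B] = S·[w00; w01] and [mR_A; mR_B] = S·[w10; w11]:
  w00 = -1/2, w01 = 0, w10 = -1/2, w11 = 1/2

-1/2 0 -1/2 1/2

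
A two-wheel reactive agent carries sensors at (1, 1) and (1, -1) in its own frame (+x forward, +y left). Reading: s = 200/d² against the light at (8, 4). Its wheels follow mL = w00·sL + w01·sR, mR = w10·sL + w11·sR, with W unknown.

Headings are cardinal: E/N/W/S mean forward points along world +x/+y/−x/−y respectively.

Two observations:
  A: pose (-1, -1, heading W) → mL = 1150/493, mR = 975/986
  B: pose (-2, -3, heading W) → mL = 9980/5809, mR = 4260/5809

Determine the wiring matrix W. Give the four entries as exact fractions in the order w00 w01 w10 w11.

obs A: pose=(-1,-1,W) → sL=25/17, sR=50/29, mL=1150/493, mR=975/986
obs B: pose=(-2,-3,W) → sL=40/37, sR=200/157, mL=9980/5809, mR=4260/5809
sensor matrix S = [[25/17, 50/29], [40/37, 200/157]]; det S = 27000/2863837
solve [mL_A; mL_B] = S·[w00; w01] and [mR_A; mR_B] = S·[w10; w11]:
  w00 = 1, w01 = 1/2, w10 = -1/2, w11 = 1

1 1/2 -1/2 1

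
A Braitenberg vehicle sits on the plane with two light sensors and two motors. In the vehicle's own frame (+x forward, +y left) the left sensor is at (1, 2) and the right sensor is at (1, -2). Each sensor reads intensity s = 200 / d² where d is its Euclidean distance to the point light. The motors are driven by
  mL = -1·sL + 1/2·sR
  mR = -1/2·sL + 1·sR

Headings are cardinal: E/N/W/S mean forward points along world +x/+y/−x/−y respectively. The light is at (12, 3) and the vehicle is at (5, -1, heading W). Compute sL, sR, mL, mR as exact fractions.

left sensor world pos  = (4, -3); dL² = 100
right sensor world pos = (4, 1); dR² = 68
sL = 200/100 = 2
sR = 200/68 = 50/17
mL = -1·sL + 1/2·sR = -9/17
mR = -1/2·sL + 1·sR = 33/17

2 50/17 -9/17 33/17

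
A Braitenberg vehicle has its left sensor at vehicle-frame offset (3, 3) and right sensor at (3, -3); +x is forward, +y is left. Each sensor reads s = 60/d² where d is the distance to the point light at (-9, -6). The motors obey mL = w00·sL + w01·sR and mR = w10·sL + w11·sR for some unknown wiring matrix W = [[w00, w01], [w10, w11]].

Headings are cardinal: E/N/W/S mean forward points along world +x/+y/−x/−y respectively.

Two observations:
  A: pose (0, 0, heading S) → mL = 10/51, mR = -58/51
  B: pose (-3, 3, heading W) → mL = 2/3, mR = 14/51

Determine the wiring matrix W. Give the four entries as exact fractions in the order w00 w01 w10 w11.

1/2 0 1/2 -1

obs A: pose=(0,0,S) → sL=20/51, sR=4/3, mL=10/51, mR=-58/51
obs B: pose=(-3,3,W) → sL=4/3, sR=20/51, mL=2/3, mR=14/51
sensor matrix S = [[20/51, 4/3], [4/3, 20/51]]; det S = -1408/867
solve [mL_A; mL_B] = S·[w00; w01] and [mR_A; mR_B] = S·[w10; w11]:
  w00 = 1/2, w01 = 0, w10 = 1/2, w11 = -1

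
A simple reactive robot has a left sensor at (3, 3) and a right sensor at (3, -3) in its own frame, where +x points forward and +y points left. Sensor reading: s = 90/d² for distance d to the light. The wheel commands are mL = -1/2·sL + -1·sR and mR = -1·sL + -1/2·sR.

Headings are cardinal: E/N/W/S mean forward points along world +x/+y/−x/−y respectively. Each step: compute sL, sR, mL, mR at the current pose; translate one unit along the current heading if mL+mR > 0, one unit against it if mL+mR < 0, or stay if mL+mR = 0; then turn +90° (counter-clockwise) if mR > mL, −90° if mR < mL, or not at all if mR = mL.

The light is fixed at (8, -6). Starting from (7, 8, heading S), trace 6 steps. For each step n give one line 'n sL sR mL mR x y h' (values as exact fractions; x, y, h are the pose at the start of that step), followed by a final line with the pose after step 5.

0 18/25 90/137 -3483/3425 -3591/3425 7 8 S
1 9/16 9/34 -297/544 -189/272 7 9 W
2 10/37 10/37 -15/37 -15/37 8 9 N
3 45/149 45/149 -135/298 -135/298 8 8 N
4 18/53 18/53 -27/53 -27/53 8 7 N
5 5/13 5/13 -15/26 -15/26 8 6 N
final 8 5 N

n=0: pose=(7,8,S); sL=18/25, sR=90/137; mL=-3483/3425, mR=-3591/3425; mL+mR=-7074/3425 → advance -1; mR−mL=-108/3425 → turn -1·90°
n=1: pose=(7,9,W); sL=9/16, sR=9/34; mL=-297/544, mR=-189/272; mL+mR=-675/544 → advance -1; mR−mL=-81/544 → turn -1·90°
n=2: pose=(8,9,N); sL=10/37, sR=10/37; mL=-15/37, mR=-15/37; mL+mR=-30/37 → advance -1; mR−mL=0 → turn +0·90°
n=3: pose=(8,8,N); sL=45/149, sR=45/149; mL=-135/298, mR=-135/298; mL+mR=-135/149 → advance -1; mR−mL=0 → turn +0·90°
n=4: pose=(8,7,N); sL=18/53, sR=18/53; mL=-27/53, mR=-27/53; mL+mR=-54/53 → advance -1; mR−mL=0 → turn +0·90°
n=5: pose=(8,6,N); sL=5/13, sR=5/13; mL=-15/26, mR=-15/26; mL+mR=-15/13 → advance -1; mR−mL=0 → turn +0·90°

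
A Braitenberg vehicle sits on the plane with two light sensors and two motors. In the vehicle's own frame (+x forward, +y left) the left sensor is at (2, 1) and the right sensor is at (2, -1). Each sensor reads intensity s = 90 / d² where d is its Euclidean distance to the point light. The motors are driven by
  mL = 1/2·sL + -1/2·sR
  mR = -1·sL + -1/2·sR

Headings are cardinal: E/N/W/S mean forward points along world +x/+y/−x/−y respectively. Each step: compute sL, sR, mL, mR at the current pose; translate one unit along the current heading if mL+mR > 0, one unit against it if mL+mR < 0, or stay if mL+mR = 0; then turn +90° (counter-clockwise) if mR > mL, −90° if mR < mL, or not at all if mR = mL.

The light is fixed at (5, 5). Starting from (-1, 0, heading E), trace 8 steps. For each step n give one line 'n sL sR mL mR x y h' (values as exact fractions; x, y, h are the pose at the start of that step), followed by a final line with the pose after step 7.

0 45/16 45/26 225/416 -765/208 -1 0 E
1 18/17 90/113 252/1921 -2799/1921 -2 0 S
2 45/53 1 -4/53 -143/106 -2 1 W
3 90/53 90/29 -1080/1537 -4995/1537 -1 1 N
4 45/16 45/26 225/416 -765/208 -1 0 E
5 18/17 90/113 252/1921 -2799/1921 -2 0 S
6 45/53 1 -4/53 -143/106 -2 1 W
7 90/53 90/29 -1080/1537 -4995/1537 -1 1 N
final -1 0 E

n=0: pose=(-1,0,E); sL=45/16, sR=45/26; mL=225/416, mR=-765/208; mL+mR=-1305/416 → advance -1; mR−mL=-135/32 → turn -1·90°
n=1: pose=(-2,0,S); sL=18/17, sR=90/113; mL=252/1921, mR=-2799/1921; mL+mR=-2547/1921 → advance -1; mR−mL=-27/17 → turn -1·90°
n=2: pose=(-2,1,W); sL=45/53, sR=1; mL=-4/53, mR=-143/106; mL+mR=-151/106 → advance -1; mR−mL=-135/106 → turn -1·90°
n=3: pose=(-1,1,N); sL=90/53, sR=90/29; mL=-1080/1537, mR=-4995/1537; mL+mR=-6075/1537 → advance -1; mR−mL=-135/53 → turn -1·90°
n=4: pose=(-1,0,E); sL=45/16, sR=45/26; mL=225/416, mR=-765/208; mL+mR=-1305/416 → advance -1; mR−mL=-135/32 → turn -1·90°
n=5: pose=(-2,0,S); sL=18/17, sR=90/113; mL=252/1921, mR=-2799/1921; mL+mR=-2547/1921 → advance -1; mR−mL=-27/17 → turn -1·90°
n=6: pose=(-2,1,W); sL=45/53, sR=1; mL=-4/53, mR=-143/106; mL+mR=-151/106 → advance -1; mR−mL=-135/106 → turn -1·90°
n=7: pose=(-1,1,N); sL=90/53, sR=90/29; mL=-1080/1537, mR=-4995/1537; mL+mR=-6075/1537 → advance -1; mR−mL=-135/53 → turn -1·90°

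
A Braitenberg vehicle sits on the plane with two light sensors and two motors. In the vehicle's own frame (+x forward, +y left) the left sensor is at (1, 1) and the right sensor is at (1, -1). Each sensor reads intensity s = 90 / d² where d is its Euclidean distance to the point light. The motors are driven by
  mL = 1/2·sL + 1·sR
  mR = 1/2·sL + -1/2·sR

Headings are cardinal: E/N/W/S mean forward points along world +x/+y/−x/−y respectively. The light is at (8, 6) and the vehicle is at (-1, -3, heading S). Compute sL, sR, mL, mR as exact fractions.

45/82 9/20 297/410 81/1640

left sensor world pos  = (0, -4); dL² = 164
right sensor world pos = (-2, -4); dR² = 200
sL = 90/164 = 45/82
sR = 90/200 = 9/20
mL = 1/2·sL + 1·sR = 297/410
mR = 1/2·sL + -1/2·sR = 81/1640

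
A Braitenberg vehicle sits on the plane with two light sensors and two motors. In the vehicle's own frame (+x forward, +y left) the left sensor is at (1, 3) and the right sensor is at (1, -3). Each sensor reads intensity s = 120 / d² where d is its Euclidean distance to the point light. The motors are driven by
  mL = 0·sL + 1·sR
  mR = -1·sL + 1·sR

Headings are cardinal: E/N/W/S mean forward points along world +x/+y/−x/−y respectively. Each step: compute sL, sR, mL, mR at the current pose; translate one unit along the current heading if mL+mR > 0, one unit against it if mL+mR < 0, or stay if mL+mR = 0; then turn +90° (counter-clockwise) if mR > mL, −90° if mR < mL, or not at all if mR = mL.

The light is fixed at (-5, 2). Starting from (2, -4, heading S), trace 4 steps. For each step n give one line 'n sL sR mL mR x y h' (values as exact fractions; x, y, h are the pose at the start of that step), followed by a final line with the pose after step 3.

n=0: pose=(2,-4,S); sL=120/149, sR=24/13; mL=24/13, mR=2016/1937; mL+mR=5592/1937 → advance +1; mR−mL=-120/149 → turn -1·90°
n=1: pose=(2,-5,W); sL=15/17, sR=30/13; mL=30/13, mR=315/221; mL+mR=825/221 → advance +1; mR−mL=-15/17 → turn -1·90°
n=2: pose=(1,-5,N); sL=8/3, sR=40/39; mL=40/39, mR=-64/39; mL+mR=-8/13 → advance -1; mR−mL=-8/3 → turn -1·90°
n=3: pose=(1,-6,E); sL=60/37, sR=12/17; mL=12/17, mR=-576/629; mL+mR=-132/629 → advance -1; mR−mL=-60/37 → turn -1·90°

0 120/149 24/13 24/13 2016/1937 2 -4 S
1 15/17 30/13 30/13 315/221 2 -5 W
2 8/3 40/39 40/39 -64/39 1 -5 N
3 60/37 12/17 12/17 -576/629 1 -6 E
final 0 -6 S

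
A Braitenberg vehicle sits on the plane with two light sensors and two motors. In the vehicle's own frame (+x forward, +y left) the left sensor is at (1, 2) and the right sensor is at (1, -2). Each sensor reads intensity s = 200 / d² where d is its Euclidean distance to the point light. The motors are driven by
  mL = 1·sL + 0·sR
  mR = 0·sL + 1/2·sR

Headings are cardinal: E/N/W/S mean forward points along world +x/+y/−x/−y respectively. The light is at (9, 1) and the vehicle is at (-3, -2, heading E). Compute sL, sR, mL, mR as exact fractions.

left sensor world pos  = (-2, 0); dL² = 122
right sensor world pos = (-2, -4); dR² = 146
sL = 200/122 = 100/61
sR = 200/146 = 100/73
mL = 1·sL + 0·sR = 100/61
mR = 0·sL + 1/2·sR = 50/73

100/61 100/73 100/61 50/73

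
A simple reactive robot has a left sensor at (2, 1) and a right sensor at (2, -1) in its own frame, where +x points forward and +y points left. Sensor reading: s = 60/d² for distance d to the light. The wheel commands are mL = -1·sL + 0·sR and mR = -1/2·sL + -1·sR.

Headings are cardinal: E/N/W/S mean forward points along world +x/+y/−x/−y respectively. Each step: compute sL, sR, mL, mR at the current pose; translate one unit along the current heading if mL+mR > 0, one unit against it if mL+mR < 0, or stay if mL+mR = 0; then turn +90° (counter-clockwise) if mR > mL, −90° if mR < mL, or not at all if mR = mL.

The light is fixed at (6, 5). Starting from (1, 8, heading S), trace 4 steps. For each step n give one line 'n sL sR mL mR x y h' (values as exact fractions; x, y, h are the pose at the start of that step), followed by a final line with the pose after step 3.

0 60/17 60/37 -60/17 -2130/629 1 8 S
1 30/17 10/3 -30/17 -215/51 1 9 E
2 60/29 60/53 -60/29 -3330/1537 0 9 S
3 3/4 3/5 -3/4 -39/40 0 10 W
final 1 10 N

n=0: pose=(1,8,S); sL=60/17, sR=60/37; mL=-60/17, mR=-2130/629; mL+mR=-4350/629 → advance -1; mR−mL=90/629 → turn +1·90°
n=1: pose=(1,9,E); sL=30/17, sR=10/3; mL=-30/17, mR=-215/51; mL+mR=-305/51 → advance -1; mR−mL=-125/51 → turn -1·90°
n=2: pose=(0,9,S); sL=60/29, sR=60/53; mL=-60/29, mR=-3330/1537; mL+mR=-6510/1537 → advance -1; mR−mL=-150/1537 → turn -1·90°
n=3: pose=(0,10,W); sL=3/4, sR=3/5; mL=-3/4, mR=-39/40; mL+mR=-69/40 → advance -1; mR−mL=-9/40 → turn -1·90°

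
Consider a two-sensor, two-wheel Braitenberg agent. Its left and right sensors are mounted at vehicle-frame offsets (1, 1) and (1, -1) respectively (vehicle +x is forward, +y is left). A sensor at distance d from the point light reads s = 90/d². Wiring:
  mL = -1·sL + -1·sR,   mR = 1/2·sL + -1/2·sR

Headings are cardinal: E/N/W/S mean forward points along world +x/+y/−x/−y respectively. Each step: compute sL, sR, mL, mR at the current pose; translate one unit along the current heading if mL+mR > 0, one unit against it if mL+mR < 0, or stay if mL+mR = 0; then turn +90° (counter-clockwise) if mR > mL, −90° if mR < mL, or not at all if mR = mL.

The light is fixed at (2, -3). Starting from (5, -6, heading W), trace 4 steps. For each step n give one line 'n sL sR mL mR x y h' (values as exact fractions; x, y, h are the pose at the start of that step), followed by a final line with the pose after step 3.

0 9/2 45/4 -63/4 -27/8 5 -6 W
1 90/41 18/5 -1188/205 -144/205 6 -6 S
2 45/13 45/17 -1350/221 90/221 6 -5 E
3 18 90/17 -396/17 108/17 5 -5 N
final 5 -6 W

n=0: pose=(5,-6,W); sL=9/2, sR=45/4; mL=-63/4, mR=-27/8; mL+mR=-153/8 → advance -1; mR−mL=99/8 → turn +1·90°
n=1: pose=(6,-6,S); sL=90/41, sR=18/5; mL=-1188/205, mR=-144/205; mL+mR=-1332/205 → advance -1; mR−mL=1044/205 → turn +1·90°
n=2: pose=(6,-5,E); sL=45/13, sR=45/17; mL=-1350/221, mR=90/221; mL+mR=-1260/221 → advance -1; mR−mL=1440/221 → turn +1·90°
n=3: pose=(5,-5,N); sL=18, sR=90/17; mL=-396/17, mR=108/17; mL+mR=-288/17 → advance -1; mR−mL=504/17 → turn +1·90°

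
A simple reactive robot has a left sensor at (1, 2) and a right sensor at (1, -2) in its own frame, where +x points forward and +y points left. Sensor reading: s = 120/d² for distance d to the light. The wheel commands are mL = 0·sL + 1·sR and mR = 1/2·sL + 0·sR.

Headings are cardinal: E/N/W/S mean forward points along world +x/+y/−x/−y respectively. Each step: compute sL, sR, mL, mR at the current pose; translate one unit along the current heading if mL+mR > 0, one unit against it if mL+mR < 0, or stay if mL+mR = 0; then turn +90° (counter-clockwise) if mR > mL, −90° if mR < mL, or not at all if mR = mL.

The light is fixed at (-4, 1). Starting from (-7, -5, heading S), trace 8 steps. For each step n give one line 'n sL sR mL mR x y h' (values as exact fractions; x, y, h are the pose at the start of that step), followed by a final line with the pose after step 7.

0 12/5 60/37 60/37 6/5 -7 -5 S
1 120/97 120/41 120/41 60/97 -7 -6 W
2 5/3 3 3 5/6 -8 -6 N
3 24/5 120/73 120/73 12/5 -8 -5 E
4 12/5 60/13 60/13 6/5 -7 -5 N
5 120/13 120/53 120/53 60/13 -7 -4 E
6 15/4 15/2 15/2 15/8 -6 -4 N
7 24 120/37 120/37 12 -6 -3 E
final -5 -3 N

n=0: pose=(-7,-5,S); sL=12/5, sR=60/37; mL=60/37, mR=6/5; mL+mR=522/185 → advance +1; mR−mL=-78/185 → turn -1·90°
n=1: pose=(-7,-6,W); sL=120/97, sR=120/41; mL=120/41, mR=60/97; mL+mR=14100/3977 → advance +1; mR−mL=-9180/3977 → turn -1·90°
n=2: pose=(-8,-6,N); sL=5/3, sR=3; mL=3, mR=5/6; mL+mR=23/6 → advance +1; mR−mL=-13/6 → turn -1·90°
n=3: pose=(-8,-5,E); sL=24/5, sR=120/73; mL=120/73, mR=12/5; mL+mR=1476/365 → advance +1; mR−mL=276/365 → turn +1·90°
n=4: pose=(-7,-5,N); sL=12/5, sR=60/13; mL=60/13, mR=6/5; mL+mR=378/65 → advance +1; mR−mL=-222/65 → turn -1·90°
n=5: pose=(-7,-4,E); sL=120/13, sR=120/53; mL=120/53, mR=60/13; mL+mR=4740/689 → advance +1; mR−mL=1620/689 → turn +1·90°
n=6: pose=(-6,-4,N); sL=15/4, sR=15/2; mL=15/2, mR=15/8; mL+mR=75/8 → advance +1; mR−mL=-45/8 → turn -1·90°
n=7: pose=(-6,-3,E); sL=24, sR=120/37; mL=120/37, mR=12; mL+mR=564/37 → advance +1; mR−mL=324/37 → turn +1·90°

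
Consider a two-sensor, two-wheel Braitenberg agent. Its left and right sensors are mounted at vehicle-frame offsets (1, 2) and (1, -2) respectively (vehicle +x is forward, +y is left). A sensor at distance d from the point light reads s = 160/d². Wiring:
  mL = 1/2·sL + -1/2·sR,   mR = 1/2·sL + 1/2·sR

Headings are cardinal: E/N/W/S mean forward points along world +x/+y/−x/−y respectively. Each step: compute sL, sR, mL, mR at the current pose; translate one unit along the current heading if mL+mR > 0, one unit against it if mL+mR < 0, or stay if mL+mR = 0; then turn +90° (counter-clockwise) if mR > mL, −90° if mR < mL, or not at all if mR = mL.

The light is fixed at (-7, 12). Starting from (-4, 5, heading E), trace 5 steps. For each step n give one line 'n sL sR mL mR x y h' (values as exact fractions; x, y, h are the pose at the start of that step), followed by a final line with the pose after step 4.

n=0: pose=(-4,5,E); sL=160/41, sR=160/97; mL=4480/3977, mR=11040/3977; mL+mR=160/41 → advance +1; mR−mL=160/97 → turn +1·90°
n=1: pose=(-3,5,N); sL=4, sR=20/9; mL=8/9, mR=28/9; mL+mR=4 → advance +1; mR−mL=20/9 → turn +1·90°
n=2: pose=(-3,6,W); sL=160/73, sR=32/5; mL=-768/365, mR=1568/365; mL+mR=160/73 → advance +1; mR−mL=32/5 → turn +1·90°
n=3: pose=(-4,6,S); sL=80/37, sR=16/5; mL=-96/185, mR=496/185; mL+mR=80/37 → advance +1; mR−mL=16/5 → turn +1·90°
n=4: pose=(-4,5,E); sL=160/41, sR=160/97; mL=4480/3977, mR=11040/3977; mL+mR=160/41 → advance +1; mR−mL=160/97 → turn +1·90°

0 160/41 160/97 4480/3977 11040/3977 -4 5 E
1 4 20/9 8/9 28/9 -3 5 N
2 160/73 32/5 -768/365 1568/365 -3 6 W
3 80/37 16/5 -96/185 496/185 -4 6 S
4 160/41 160/97 4480/3977 11040/3977 -4 5 E
final -3 5 N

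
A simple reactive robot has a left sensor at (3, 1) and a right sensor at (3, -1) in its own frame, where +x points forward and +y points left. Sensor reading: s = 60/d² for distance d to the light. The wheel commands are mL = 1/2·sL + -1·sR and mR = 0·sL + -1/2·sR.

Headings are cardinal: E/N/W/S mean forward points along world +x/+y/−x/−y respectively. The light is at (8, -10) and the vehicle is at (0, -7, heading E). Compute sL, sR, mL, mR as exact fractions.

left sensor world pos  = (3, -6); dL² = 41
right sensor world pos = (3, -8); dR² = 29
sL = 60/41 = 60/41
sR = 60/29 = 60/29
mL = 1/2·sL + -1·sR = -1590/1189
mR = 0·sL + -1/2·sR = -30/29

60/41 60/29 -1590/1189 -30/29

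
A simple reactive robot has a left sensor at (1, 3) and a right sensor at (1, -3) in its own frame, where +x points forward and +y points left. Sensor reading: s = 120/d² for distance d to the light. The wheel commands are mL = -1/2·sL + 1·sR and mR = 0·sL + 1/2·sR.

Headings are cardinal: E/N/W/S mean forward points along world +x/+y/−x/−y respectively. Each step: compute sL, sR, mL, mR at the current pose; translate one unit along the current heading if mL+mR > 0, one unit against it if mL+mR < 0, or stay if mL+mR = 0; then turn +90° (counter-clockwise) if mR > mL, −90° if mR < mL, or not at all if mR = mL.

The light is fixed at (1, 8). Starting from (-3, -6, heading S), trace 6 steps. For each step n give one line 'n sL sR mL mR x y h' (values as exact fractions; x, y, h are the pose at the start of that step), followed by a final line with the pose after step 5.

0 60/113 60/137 2670/15481 30/137 -3 -6 S
1 40/51 40/111 -20/629 20/111 -3 -7 E
2 15/29 30/49 1005/2842 15/49 -2 -7 N
3 24/25 120/293 -516/7325 60/293 -2 -6 E
4 60/97 12/17 654/1649 6/17 -1 -6 N
5 120/101 120/257 -3300/25957 60/257 -1 -5 E
final 0 -5 N

n=0: pose=(-3,-6,S); sL=60/113, sR=60/137; mL=2670/15481, mR=30/137; mL+mR=6060/15481 → advance +1; mR−mL=720/15481 → turn +1·90°
n=1: pose=(-3,-7,E); sL=40/51, sR=40/111; mL=-20/629, mR=20/111; mL+mR=280/1887 → advance +1; mR−mL=400/1887 → turn +1·90°
n=2: pose=(-2,-7,N); sL=15/29, sR=30/49; mL=1005/2842, mR=15/49; mL+mR=1875/2842 → advance +1; mR−mL=-135/2842 → turn -1·90°
n=3: pose=(-2,-6,E); sL=24/25, sR=120/293; mL=-516/7325, mR=60/293; mL+mR=984/7325 → advance +1; mR−mL=2016/7325 → turn +1·90°
n=4: pose=(-1,-6,N); sL=60/97, sR=12/17; mL=654/1649, mR=6/17; mL+mR=1236/1649 → advance +1; mR−mL=-72/1649 → turn -1·90°
n=5: pose=(-1,-5,E); sL=120/101, sR=120/257; mL=-3300/25957, mR=60/257; mL+mR=2760/25957 → advance +1; mR−mL=9360/25957 → turn +1·90°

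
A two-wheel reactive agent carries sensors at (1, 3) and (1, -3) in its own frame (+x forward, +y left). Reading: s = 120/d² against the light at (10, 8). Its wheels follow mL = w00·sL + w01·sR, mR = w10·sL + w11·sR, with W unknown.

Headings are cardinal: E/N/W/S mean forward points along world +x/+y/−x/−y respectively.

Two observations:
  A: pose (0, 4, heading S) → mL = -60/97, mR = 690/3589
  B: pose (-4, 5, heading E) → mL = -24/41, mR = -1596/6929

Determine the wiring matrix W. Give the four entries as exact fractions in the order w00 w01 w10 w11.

0 -1 1/2 -1

obs A: pose=(0,4,S) → sL=60/37, sR=60/97, mL=-60/97, mR=690/3589
obs B: pose=(-4,5,E) → sL=120/169, sR=24/41, mL=-24/41, mR=-1596/6929
sensor matrix S = [[60/37, 60/97], [120/169, 24/41]]; det S = 12683520/24868181
solve [mL_A; mL_B] = S·[w00; w01] and [mR_A; mR_B] = S·[w10; w11]:
  w00 = 0, w01 = -1, w10 = 1/2, w11 = -1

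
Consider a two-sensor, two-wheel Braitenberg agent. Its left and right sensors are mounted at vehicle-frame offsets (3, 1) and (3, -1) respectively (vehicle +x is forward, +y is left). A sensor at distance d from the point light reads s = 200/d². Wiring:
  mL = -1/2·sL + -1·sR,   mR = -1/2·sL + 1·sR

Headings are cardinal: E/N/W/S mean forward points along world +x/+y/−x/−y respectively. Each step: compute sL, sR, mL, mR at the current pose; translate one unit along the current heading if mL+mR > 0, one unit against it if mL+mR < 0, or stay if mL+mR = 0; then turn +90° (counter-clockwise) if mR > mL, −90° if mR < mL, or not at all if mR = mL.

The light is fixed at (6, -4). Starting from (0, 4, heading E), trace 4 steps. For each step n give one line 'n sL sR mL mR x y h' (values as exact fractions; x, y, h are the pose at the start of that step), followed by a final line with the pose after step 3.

0 20/9 100/29 -1190/261 610/261 0 4 E
1 40/37 200/157 -10540/5809 4260/5809 -1 4 N
2 25/17 50/41 -2725/1394 675/1394 -1 3 W
3 200/41 40/13 -2940/533 340/533 0 3 S
final 0 4 E

n=0: pose=(0,4,E); sL=20/9, sR=100/29; mL=-1190/261, mR=610/261; mL+mR=-20/9 → advance -1; mR−mL=200/29 → turn +1·90°
n=1: pose=(-1,4,N); sL=40/37, sR=200/157; mL=-10540/5809, mR=4260/5809; mL+mR=-40/37 → advance -1; mR−mL=400/157 → turn +1·90°
n=2: pose=(-1,3,W); sL=25/17, sR=50/41; mL=-2725/1394, mR=675/1394; mL+mR=-25/17 → advance -1; mR−mL=100/41 → turn +1·90°
n=3: pose=(0,3,S); sL=200/41, sR=40/13; mL=-2940/533, mR=340/533; mL+mR=-200/41 → advance -1; mR−mL=80/13 → turn +1·90°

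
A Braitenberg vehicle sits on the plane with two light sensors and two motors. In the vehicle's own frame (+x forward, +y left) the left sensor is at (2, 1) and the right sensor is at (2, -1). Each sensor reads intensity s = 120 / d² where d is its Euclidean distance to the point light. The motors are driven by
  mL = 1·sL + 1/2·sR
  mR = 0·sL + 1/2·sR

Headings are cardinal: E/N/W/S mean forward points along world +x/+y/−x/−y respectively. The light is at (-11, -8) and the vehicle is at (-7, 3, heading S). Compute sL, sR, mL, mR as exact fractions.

60/53 4/3 286/159 2/3

left sensor world pos  = (-6, 1); dL² = 106
right sensor world pos = (-8, 1); dR² = 90
sL = 120/106 = 60/53
sR = 120/90 = 4/3
mL = 1·sL + 1/2·sR = 286/159
mR = 0·sL + 1/2·sR = 2/3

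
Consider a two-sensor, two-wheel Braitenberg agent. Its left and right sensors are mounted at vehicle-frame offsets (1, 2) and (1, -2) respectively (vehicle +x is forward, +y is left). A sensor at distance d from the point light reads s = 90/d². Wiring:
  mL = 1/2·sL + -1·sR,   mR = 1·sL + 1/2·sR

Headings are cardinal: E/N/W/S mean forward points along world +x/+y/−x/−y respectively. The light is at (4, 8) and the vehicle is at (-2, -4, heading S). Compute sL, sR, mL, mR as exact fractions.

left sensor world pos  = (0, -5); dL² = 185
right sensor world pos = (-4, -5); dR² = 233
sL = 90/185 = 18/37
sR = 90/233 = 90/233
mL = 1/2·sL + -1·sR = -1233/8621
mR = 1·sL + 1/2·sR = 5859/8621

18/37 90/233 -1233/8621 5859/8621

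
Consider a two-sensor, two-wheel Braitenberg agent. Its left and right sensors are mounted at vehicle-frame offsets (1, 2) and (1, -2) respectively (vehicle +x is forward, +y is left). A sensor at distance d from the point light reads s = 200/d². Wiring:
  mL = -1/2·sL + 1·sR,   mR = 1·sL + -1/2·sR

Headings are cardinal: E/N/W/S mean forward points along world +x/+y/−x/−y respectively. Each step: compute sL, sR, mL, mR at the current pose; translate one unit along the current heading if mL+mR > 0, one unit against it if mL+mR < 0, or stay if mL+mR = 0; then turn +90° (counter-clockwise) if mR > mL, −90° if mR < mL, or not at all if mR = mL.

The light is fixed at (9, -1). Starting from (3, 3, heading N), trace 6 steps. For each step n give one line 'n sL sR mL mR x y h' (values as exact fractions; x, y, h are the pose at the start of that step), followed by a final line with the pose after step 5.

n=0: pose=(3,3,N); sL=200/89, sR=200/41; mL=13700/3649, mR=-700/3649; mL+mR=13000/3649 → advance +1; mR−mL=-14400/3649 → turn -1·90°
n=1: pose=(3,4,E); sL=100/37, sR=100/17; mL=2850/629, mR=-150/629; mL+mR=2700/629 → advance +1; mR−mL=-3000/629 → turn -1·90°
n=2: pose=(4,4,S); sL=8, sR=40/13; mL=-12/13, mR=84/13; mL+mR=72/13 → advance +1; mR−mL=96/13 → turn +1·90°
n=3: pose=(4,3,E); sL=50/13, sR=10; mL=105/13, mR=-15/13; mL+mR=90/13 → advance +1; mR−mL=-120/13 → turn -1·90°
n=4: pose=(5,3,S); sL=200/13, sR=40/9; mL=-380/117, mR=1540/117; mL+mR=1160/117 → advance +1; mR−mL=640/39 → turn +1·90°
n=5: pose=(5,2,E); sL=100/17, sR=20; mL=290/17, mR=-70/17; mL+mR=220/17 → advance +1; mR−mL=-360/17 → turn -1·90°

0 200/89 200/41 13700/3649 -700/3649 3 3 N
1 100/37 100/17 2850/629 -150/629 3 4 E
2 8 40/13 -12/13 84/13 4 4 S
3 50/13 10 105/13 -15/13 4 3 E
4 200/13 40/9 -380/117 1540/117 5 3 S
5 100/17 20 290/17 -70/17 5 2 E
final 6 2 S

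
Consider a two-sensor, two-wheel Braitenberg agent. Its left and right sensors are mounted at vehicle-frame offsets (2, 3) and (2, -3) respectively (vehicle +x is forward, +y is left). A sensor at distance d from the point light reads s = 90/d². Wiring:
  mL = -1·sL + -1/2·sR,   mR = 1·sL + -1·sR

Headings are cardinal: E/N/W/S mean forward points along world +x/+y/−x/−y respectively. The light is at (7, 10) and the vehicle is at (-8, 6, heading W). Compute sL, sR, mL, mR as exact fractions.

left sensor world pos  = (-10, 3); dL² = 338
right sensor world pos = (-10, 9); dR² = 290
sL = 90/338 = 45/169
sR = 90/290 = 9/29
mL = -1·sL + -1/2·sR = -4131/9802
mR = 1·sL + -1·sR = -216/4901

45/169 9/29 -4131/9802 -216/4901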